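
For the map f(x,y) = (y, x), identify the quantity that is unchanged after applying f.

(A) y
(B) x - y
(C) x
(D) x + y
D

For f(x,y) = (y, x):
After applying f: x' = y, y' = x. So x' + y' = y + x = x + y.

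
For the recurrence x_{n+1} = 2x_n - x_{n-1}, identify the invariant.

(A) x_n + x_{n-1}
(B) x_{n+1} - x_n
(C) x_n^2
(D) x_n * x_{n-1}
B

For the recurrence x_{n+1} = 2x_n - x_{n-1}:

If x_{n+1} = 2x_n - x_{n-1}, then:
x_{n+1} - x_n = x_n - x_{n-1}
The first difference is constant throughout the sequence.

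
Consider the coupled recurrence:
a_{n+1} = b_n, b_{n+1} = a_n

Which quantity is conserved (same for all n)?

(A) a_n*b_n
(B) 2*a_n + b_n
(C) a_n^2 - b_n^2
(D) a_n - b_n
A

Replace a_n by a_{n+1} = b_n and b_n by b_{n+1} = a_n in each option and simplify:
(A) a_n*b_n  ->  (b_n)*(a_n) = a_n*b_n   [conserved]
(B) 2*a_n + b_n  ->  2*(b_n) + (a_n) = a_n + 2*b_n   [not conserved]
(C) a_n^2 - b_n^2  ->  (b_n)^2 - (a_n)^2 = -a_n^2 + b_n^2   [not conserved]
(D) a_n - b_n  ->  (b_n) - (a_n) = -a_n + b_n   [not conserved]

Only (A) a_n*b_n returns to itself after one step, so it is the conserved quantity.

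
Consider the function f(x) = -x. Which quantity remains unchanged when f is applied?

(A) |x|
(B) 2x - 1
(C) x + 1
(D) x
A

For f(x) = -x:
Applying f replaces x by -x. Since |-x| = |x|, the absolute value is unchanged by f, whereas x -> -x, 2x - 1 -> -2x - 1 and x + 1 -> -x + 1 all change.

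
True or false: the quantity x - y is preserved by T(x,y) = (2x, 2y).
False

Substitute T(x,y) = (2x, 2y) into the expression and compare with the original.

Original: x - y
After applying T: (2x) - (2y) = 2x - 2y

This differs from the original x - y (difference: x - y), so the expression is NOT invariant.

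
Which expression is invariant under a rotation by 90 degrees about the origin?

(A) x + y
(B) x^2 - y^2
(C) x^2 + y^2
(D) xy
C

A rotation by 90 degrees sends (x, y) to (-y, x).
Substitute the transformed coordinates into each option and compare with the original:
(A) x + y  ->  (-y) + (x) = x - y   [differs from x + y: not invariant]
(B) x^2 - y^2  ->  (-y)^2 - (x)^2 = -x^2 + y^2   [differs from x^2 - y^2: not invariant]
(C) x^2 + y^2  ->  (-y)^2 + (x)^2 = x^2 + y^2   [equals x^2 + y^2: invariant]
(D) xy  ->  (-y)(x) = -xy   [differs from xy: not invariant]

Only option (C), x^2 + y^2, is unchanged by the transformation.
Geometrically, x^2 + y^2 is the squared distance from the origin, which every rotation about the origin preserves.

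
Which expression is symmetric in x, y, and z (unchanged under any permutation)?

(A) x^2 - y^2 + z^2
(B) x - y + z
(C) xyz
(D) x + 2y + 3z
C

A symmetric expression is unchanged when the variables are permuted; here the transformation to test is the swap (x, y) -> (y, x).
A symmetric expression must survive every permutation; the single swap x <-> y already eliminates the distractors, and the keyed expression is also unchanged by x <-> z and y <-> z (each variable enters it in exactly the same way).
Substitute the transformed coordinates into each option and compare with the original:
(A) x^2 - y^2 + z^2  ->  (y)^2 - (x)^2 + z^2 = -x^2 + y^2 + z^2   [differs from x^2 - y^2 + z^2: not invariant]
(B) x - y + z  ->  (y) - (x) + z = -x + y + z   [differs from x - y + z: not invariant]
(C) xyz  ->  (y)(x)z = xyz   [equals xyz: invariant]
(D) x + 2y + 3z  ->  (y) + 2(x) + 3z = 2x + y + 3z   [differs from x + 2y + 3z: not invariant]

Only option (C), xyz, is unchanged by the transformation.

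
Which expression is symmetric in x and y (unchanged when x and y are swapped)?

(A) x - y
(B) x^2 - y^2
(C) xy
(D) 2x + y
C

A symmetric expression is unchanged when the variables are permuted; here the transformation to test is the swap (x, y) -> (y, x).
Substitute the transformed coordinates into each option and compare with the original:
(A) x - y  ->  (y) - (x) = -x + y   [differs from x - y: not invariant]
(B) x^2 - y^2  ->  (y)^2 - (x)^2 = -x^2 + y^2   [differs from x^2 - y^2: not invariant]
(C) xy  ->  (y)(x) = xy   [equals xy: invariant]
(D) 2x + y  ->  2(y) + (x) = x + 2y   [differs from 2x + y: not invariant]

Only option (C), xy, is unchanged by the transformation.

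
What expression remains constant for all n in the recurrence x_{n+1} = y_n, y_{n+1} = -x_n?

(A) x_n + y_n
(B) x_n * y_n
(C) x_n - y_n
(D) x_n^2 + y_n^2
D

For the recurrence x_{n+1} = y_n, y_{n+1} = -x_n:

x_{n+1}^2 + y_{n+1}^2 = y_n^2 + (-x_n)^2 = x_n^2 + y_n^2
The sum of squares is conserved (like energy in a harmonic oscillator).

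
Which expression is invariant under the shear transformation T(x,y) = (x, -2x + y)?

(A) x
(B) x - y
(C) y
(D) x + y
A

Under the shear T(x,y) = (x, -2x + y):
Substitute the transformed coordinates into each option and compare with the original:
(A) x  ->  (x) = x   [equals x: invariant]
(B) x - y  ->  (x) - (-2x + y) = 3x - y   [differs from x - y: not invariant]
(C) y  ->  (-2x + y) = -2x + y   [differs from y: not invariant]
(D) x + y  ->  (x) + (-2x + y) = -x + y   [differs from x + y: not invariant]

Only option (A), x, is unchanged by the transformation.
A vertical shear moves points parallel to the y-axis, so the x-coordinate (and any function of x alone) is unchanged.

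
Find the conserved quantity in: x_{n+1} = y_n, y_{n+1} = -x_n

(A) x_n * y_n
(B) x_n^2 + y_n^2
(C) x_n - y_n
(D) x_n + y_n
B

For the recurrence x_{n+1} = y_n, y_{n+1} = -x_n:

x_{n+1}^2 + y_{n+1}^2 = y_n^2 + (-x_n)^2 = x_n^2 + y_n^2
The sum of squares is conserved (like energy in a harmonic oscillator).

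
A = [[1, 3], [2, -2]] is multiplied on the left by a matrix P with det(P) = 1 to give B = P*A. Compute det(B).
-8

By the multiplicative property of determinants, det(B) = det(P*A) = det(P) * det(A) = det(A),
so the determinant is invariant under multiplication by any determinant-1 matrix; we just need det(A).

det(A) = (1)(-2) - (3)(2) = -2 - 6 = -8

Therefore det(B) = 1 * (-8) = -8.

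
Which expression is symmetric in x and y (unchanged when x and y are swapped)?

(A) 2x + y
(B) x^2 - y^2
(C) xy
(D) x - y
C

A symmetric expression is unchanged when the variables are permuted; here the transformation to test is the swap (x, y) -> (y, x).
Substitute the transformed coordinates into each option and compare with the original:
(A) 2x + y  ->  2(y) + (x) = x + 2y   [differs from 2x + y: not invariant]
(B) x^2 - y^2  ->  (y)^2 - (x)^2 = -x^2 + y^2   [differs from x^2 - y^2: not invariant]
(C) xy  ->  (y)(x) = xy   [equals xy: invariant]
(D) x - y  ->  (y) - (x) = -x + y   [differs from x - y: not invariant]

Only option (C), xy, is unchanged by the transformation.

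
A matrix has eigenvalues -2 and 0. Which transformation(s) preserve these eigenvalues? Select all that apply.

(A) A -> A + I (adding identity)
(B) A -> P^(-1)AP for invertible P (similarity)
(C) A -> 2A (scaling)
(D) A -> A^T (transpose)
B and D

Eigenvalues are preserved by:
1. Similarity transformations: A -> P^(-1)AP (same characteristic polynomial)
2. Transpose: A^T has the same eigenvalues as A

Eigenvalues are NOT preserved by:
- Adding identity: eigenvalues become -2+1, 0+1
- Scaling: eigenvalues become -4, 0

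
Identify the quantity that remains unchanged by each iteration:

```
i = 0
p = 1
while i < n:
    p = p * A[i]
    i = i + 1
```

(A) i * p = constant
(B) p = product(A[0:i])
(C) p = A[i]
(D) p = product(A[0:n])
B

A loop invariant must hold before the first iteration and be re-established by every execution of the body.

(B) p = product(A[0:i]): Initially i = 0 and p = 1 = product of the empty slice A[0:0]. If p = product(A[0:i]) holds at the top of an iteration, the body sets p to product(A[0:i]) * A[i] = product(A[0:i+1]) and then i to i+1, so the property is restored. At exit i = n, giving p = product(A[0:n]).

The other options fail:
(A) i * p = constant: initially i * p = 0, but after one iteration it is 1 * A[0], which is nonzero in general.
(C) p = A[i]: after the first iteration p = A[0] but i = 1; in general p is a product of several elements, not a single one.
(D) p = product(A[0:n]): false before the loop (p = 1, not the full product) -- it only becomes true at exit.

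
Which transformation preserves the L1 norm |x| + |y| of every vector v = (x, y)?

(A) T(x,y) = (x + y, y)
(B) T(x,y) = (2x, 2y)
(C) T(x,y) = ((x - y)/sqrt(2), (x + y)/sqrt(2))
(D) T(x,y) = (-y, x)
D

A transformation preserves a norm if ||T(v)|| = ||v|| for every v; a single vector where the norm changes rules an option out.

(A) T(x,y) = (x + y, y): v = (0, 1) has norm |0| + |1| = 1, but T(v) = (1, 1) has norm 2 -- not preserved.
(B) T(x,y) = (2x, 2y): v = (1, 0) has norm |1| + |0| = 1, but T(v) = (2, 0) has norm 2 -- not preserved.
(C) T(x,y) = ((x - y)/sqrt(2), (x + y)/sqrt(2)): v = (1, 0) has norm |1| + |0| = 1, but T(v) = (sqrt(2)/2, sqrt(2)/2) has norm sqrt(2) -- not preserved.
(D) T(x,y) = (-y, x): preserves the norm -- it only permutes the coordinates and/or flips signs, which leaves |x| + |y| unchanged.

Therefore the answer is (D).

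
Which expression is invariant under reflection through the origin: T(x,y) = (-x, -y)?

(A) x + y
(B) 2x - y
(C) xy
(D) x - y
C

The map is reflection through the origin: T(x,y) = (-x, -y).
Substitute the transformed coordinates into each option and compare with the original:
(A) x + y  ->  (-x) + (-y) = -x - y   [differs from x + y: not invariant]
(B) 2x - y  ->  2(-x) - (-y) = -2x + y   [differs from 2x - y: not invariant]
(C) xy  ->  (-x)(-y) = xy   [equals xy: invariant]
(D) x - y  ->  (-x) - (-y) = -x + y   [differs from x - y: not invariant]

Only option (C), xy, is unchanged by the transformation.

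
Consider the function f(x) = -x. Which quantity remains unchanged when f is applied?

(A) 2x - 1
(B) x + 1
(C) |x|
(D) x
C

For f(x) = -x:
Applying f replaces x by -x. Since |-x| = |x|, the absolute value is unchanged by f, whereas x -> -x, 2x - 1 -> -2x - 1 and x + 1 -> -x + 1 all change.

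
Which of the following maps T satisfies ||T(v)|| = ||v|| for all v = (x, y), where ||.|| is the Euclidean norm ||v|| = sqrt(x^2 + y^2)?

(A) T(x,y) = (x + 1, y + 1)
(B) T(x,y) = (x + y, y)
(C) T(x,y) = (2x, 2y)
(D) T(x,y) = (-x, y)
D

A transformation preserves a norm if ||T(v)|| = ||v|| for every v; a single vector where the norm changes rules an option out.

(A) T(x,y) = (x + 1, y + 1): v = (1, 0) has norm sqrt((1)^2 + (0)^2) = 1, but T(v) = (2, 1) has norm sqrt(5) -- not preserved.
(B) T(x,y) = (x + y, y): v = (0, 1) has norm sqrt((0)^2 + (1)^2) = 1, but T(v) = (1, 1) has norm sqrt(2) -- not preserved.
(C) T(x,y) = (2x, 2y): v = (1, 0) has norm sqrt((1)^2 + (0)^2) = 1, but T(v) = (2, 0) has norm 2 -- not preserved.
(D) T(x,y) = (-x, y): preserves the norm -- it is an orthogonal map (a rotation/reflection), and (-x)^2 + (y)^2 simplifies to x^2 + y^2.

Therefore the answer is (D).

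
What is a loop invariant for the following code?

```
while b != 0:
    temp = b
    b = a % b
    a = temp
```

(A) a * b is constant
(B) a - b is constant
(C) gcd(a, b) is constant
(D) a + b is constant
C

A loop invariant must hold before the first iteration and be re-established by every execution of the body.

(C) gcd(a, b) is constant: One iteration replaces (a, b) by (b, a mod b). Since a mod b = a - q*b for an integer q, any common divisor of a and b divides b and a mod b, and conversely; hence gcd(b, a mod b) = gcd(a, b). For instance (31, 9) -> (9, 4) keeps gcd = 1. At exit b = 0 and a = gcd of the original inputs.

The other options fail:
(A) a * b is constant: e.g. (a, b) = (31, 9) -> (9, 4): the product goes from 279 to 36.
(B) a - b is constant: e.g. (a, b) = (31, 9) -> (9, 4): the difference goes from 22 to 5.
(D) a + b is constant: e.g. (a, b) = (31, 9) -> (9, 4): the sum goes from 40 to 13.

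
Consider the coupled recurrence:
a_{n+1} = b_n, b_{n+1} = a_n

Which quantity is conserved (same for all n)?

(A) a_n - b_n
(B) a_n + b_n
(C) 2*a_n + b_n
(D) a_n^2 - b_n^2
B

Replace a_n by a_{n+1} = b_n and b_n by b_{n+1} = a_n in each option and simplify:
(A) a_n - b_n  ->  (b_n) - (a_n) = -a_n + b_n   [not conserved]
(B) a_n + b_n  ->  (b_n) + (a_n) = a_n + b_n   [conserved]
(C) 2*a_n + b_n  ->  2*(b_n) + (a_n) = a_n + 2*b_n   [not conserved]
(D) a_n^2 - b_n^2  ->  (b_n)^2 - (a_n)^2 = -a_n^2 + b_n^2   [not conserved]

Only (B) a_n + b_n returns to itself after one step, so it is the conserved quantity.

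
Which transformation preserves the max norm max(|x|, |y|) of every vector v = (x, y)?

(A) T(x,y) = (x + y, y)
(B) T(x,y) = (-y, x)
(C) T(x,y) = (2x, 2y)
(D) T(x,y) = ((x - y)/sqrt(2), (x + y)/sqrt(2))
B

A transformation preserves a norm if ||T(v)|| = ||v|| for every v; a single vector where the norm changes rules an option out.

(A) T(x,y) = (x + y, y): v = (1, 1) has norm max(|1|, |1|) = 1, but T(v) = (2, 1) has norm 2 -- not preserved.
(B) T(x,y) = (-y, x): preserves the norm -- it only permutes the coordinates and/or flips signs, which leaves max(|x|, |y|) unchanged.
(C) T(x,y) = (2x, 2y): v = (1, 0) has norm max(|1|, |0|) = 1, but T(v) = (2, 0) has norm 2 -- not preserved.
(D) T(x,y) = ((x - y)/sqrt(2), (x + y)/sqrt(2)): v = (1, 0) has norm max(|1|, |0|) = 1, but T(v) = (sqrt(2)/2, sqrt(2)/2) has norm sqrt(2)/2 -- not preserved.

Therefore the answer is (B).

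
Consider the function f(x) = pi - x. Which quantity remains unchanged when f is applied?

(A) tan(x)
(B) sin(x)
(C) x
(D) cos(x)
B

For f(x) = pi - x:
sin(pi - x) = sin(x), so sine is invariant under this transformation.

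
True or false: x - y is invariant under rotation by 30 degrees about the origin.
False

Applying rotation by 30 degrees: x' = x*cos(30 degrees) - y*sin(30 degrees) = sqrt(3)x/2 - y/2, y' = x*sin(30 degrees) + y*cos(30 degrees) = x/2 + sqrt(3)y/2

Substituting into x - y:
(sqrt(3)x/2 - y/2) - (x/2 + sqrt(3)y/2)
= -x/2 + sqrt(3)x/2 - sqrt(3)y/2 - y/2

This differs from the original expression x - y, so it is NOT invariant.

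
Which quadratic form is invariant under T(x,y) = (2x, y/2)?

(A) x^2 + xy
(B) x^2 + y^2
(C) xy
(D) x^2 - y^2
C

T multiplies x by 2 and divides y by 2.
Substitute the transformed coordinates into each option and compare with the original:
(A) x^2 + xy  ->  (2x)^2 + (2x)(y/2) = 4x^2 + xy   [differs from x^2 + xy: not invariant]
(B) x^2 + y^2  ->  (2x)^2 + (y/2)^2 = 4x^2 + y^2/4   [differs from x^2 + y^2: not invariant]
(C) xy  ->  (2x)(y/2) = xy   [equals xy: invariant]
(D) x^2 - y^2  ->  (2x)^2 - (y/2)^2 = 4x^2 - y^2/4   [differs from x^2 - y^2: not invariant]

Only option (C), xy, is unchanged by the transformation.
The factors 2 and 1/2 cancel only in the pure product xy.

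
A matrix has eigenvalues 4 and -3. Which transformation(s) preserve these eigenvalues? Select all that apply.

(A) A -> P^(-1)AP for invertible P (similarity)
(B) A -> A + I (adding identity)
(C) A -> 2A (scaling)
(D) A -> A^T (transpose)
A and D

Eigenvalues are preserved by:
1. Similarity transformations: A -> P^(-1)AP (same characteristic polynomial)
2. Transpose: A^T has the same eigenvalues as A

Eigenvalues are NOT preserved by:
- Adding identity: eigenvalues become 4+1, -3+1
- Scaling: eigenvalues become 8, -6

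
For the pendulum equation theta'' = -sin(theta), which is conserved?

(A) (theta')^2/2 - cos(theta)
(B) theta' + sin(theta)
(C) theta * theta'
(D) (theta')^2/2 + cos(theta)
A

A first integral I satisfies dI/dt = 0 along every solution. Differentiate each option and use the equation of motion:
(A) d/dt[(theta')^2/2 - cos(theta)] = theta' theta'' + sin(theta) theta' = theta'(-sin(theta)) + theta' sin(theta) = 0
(B) d/dt[theta' + sin(theta)] = theta'' + cos(theta) theta' = -sin(theta) + theta' cos(theta), not identically 0
(C) d/dt[theta * theta'] = (theta')^2 + theta theta'' = (theta')^2 - theta sin(theta), not identically 0
(D) d/dt[(theta')^2/2 + cos(theta)] = theta' theta'' - sin(theta) theta' = -2 theta' sin(theta), not identically 0

Only (A) has zero time-derivative. This is the total energy: kinetic (theta')^2/2 plus potential -cos(theta).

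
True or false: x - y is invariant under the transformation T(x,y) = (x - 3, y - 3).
True

Substitute T(x,y) = (x - 3, y - 3) into the expression and compare with the original.

Original: x - y
After applying T: (x - 3) - (y - 3) = x - y

This is identical to the original x - y, so the expression is invariant.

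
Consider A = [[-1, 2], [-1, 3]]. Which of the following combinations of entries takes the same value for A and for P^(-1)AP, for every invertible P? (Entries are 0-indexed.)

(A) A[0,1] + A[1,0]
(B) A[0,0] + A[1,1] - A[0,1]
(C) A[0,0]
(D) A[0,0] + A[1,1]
D

A[0,0] + A[1,1] is the trace of A. By the cyclic property of the trace, tr(P^(-1)AP) = tr(APP^(-1)) = tr(A), so it is the same for every matrix similar to A.

The other combinations are not similarity invariants. For example, take P = [[1, 1], [0, 1]] (det P = 1), so P^(-1) = [[1, -1], [0, 1]] and
B = P^(-1)AP = [[0, -1], [-1, 2]].
Evaluating each option on A and on B:
(A) A[0,1] + A[1,0]: 1 for A, -2 for B -> changes
(B) A[0,0] + A[1,1] - A[0,1]: 0 for A, 3 for B -> changes
(C) A[0,0]: -1 for A, 0 for B -> changes
(D) A[0,0] + A[1,1]: 2 for A, 2 for B -> unchanged

Only (D) A[0,0] + A[1,1] = 2 survives (and it does so for every P, not just this one), so it is the invariant.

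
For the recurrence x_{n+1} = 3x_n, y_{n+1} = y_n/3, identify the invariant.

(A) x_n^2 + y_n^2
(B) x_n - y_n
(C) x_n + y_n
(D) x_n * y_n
D

For the recurrence x_{n+1} = 3x_n, y_{n+1} = y_n/3:

x_{n+1} * y_{n+1} = (3x_n) * (y_n/3) = x_n * y_n
The product is conserved.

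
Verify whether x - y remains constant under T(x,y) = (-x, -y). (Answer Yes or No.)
No

Substitute T(x,y) = (-x, -y) into the expression and compare with the original.

Original: x - y
After applying T: (-x) - (-y) = -x + y

This differs from the original x - y (difference: -2x + 2y), so the expression is NOT invariant.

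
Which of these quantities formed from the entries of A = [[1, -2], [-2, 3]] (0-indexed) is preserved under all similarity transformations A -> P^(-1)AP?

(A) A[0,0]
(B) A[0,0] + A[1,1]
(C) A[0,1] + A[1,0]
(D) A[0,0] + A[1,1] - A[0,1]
B

A[0,0] + A[1,1] is the trace of A. By the cyclic property of the trace, tr(P^(-1)AP) = tr(APP^(-1)) = tr(A), so it is the same for every matrix similar to A.

The other combinations are not similarity invariants. For example, take P = [[1, -1], [0, 1]] (det P = 1), so P^(-1) = [[1, 1], [0, 1]] and
B = P^(-1)AP = [[-1, 2], [-2, 5]].
Evaluating each option on A and on B:
(A) A[0,0]: 1 for A, -1 for B -> changes
(B) A[0,0] + A[1,1]: 4 for A, 4 for B -> unchanged
(C) A[0,1] + A[1,0]: -4 for A, 0 for B -> changes
(D) A[0,0] + A[1,1] - A[0,1]: 6 for A, 2 for B -> changes

Only (B) A[0,0] + A[1,1] = 4 survives (and it does so for every P, not just this one), so it is the invariant.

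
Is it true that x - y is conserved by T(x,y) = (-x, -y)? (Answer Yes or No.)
No

Substitute T(x,y) = (-x, -y) into the expression and compare with the original.

Original: x - y
After applying T: (-x) - (-y) = -x + y

This differs from the original x - y (difference: -2x + 2y), so the expression is NOT invariant.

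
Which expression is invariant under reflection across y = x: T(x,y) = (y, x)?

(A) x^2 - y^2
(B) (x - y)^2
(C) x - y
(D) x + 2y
B

The map is reflection across y = x: T(x,y) = (y, x).
Substitute the transformed coordinates into each option and compare with the original:
(A) x^2 - y^2  ->  (y)^2 - (x)^2 = -x^2 + y^2   [differs from x^2 - y^2: not invariant]
(B) (x - y)^2  ->  ((y) - (x))^2 = x^2 - 2xy + y^2   [equals (x - y)^2: invariant]
(C) x - y  ->  (y) - (x) = -x + y   [differs from x - y: not invariant]
(D) x + 2y  ->  (y) + 2(x) = 2x + y   [differs from x + 2y: not invariant]

Only option (B), (x - y)^2, is unchanged by the transformation.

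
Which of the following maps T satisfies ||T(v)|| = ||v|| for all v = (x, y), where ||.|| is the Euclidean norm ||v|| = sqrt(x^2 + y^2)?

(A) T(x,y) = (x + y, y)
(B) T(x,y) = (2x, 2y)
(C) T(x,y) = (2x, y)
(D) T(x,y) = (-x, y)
D

A transformation preserves a norm if ||T(v)|| = ||v|| for every v; a single vector where the norm changes rules an option out.

(A) T(x,y) = (x + y, y): v = (0, 1) has norm sqrt((0)^2 + (1)^2) = 1, but T(v) = (1, 1) has norm sqrt(2) -- not preserved.
(B) T(x,y) = (2x, 2y): v = (1, 0) has norm sqrt((1)^2 + (0)^2) = 1, but T(v) = (2, 0) has norm 2 -- not preserved.
(C) T(x,y) = (2x, y): v = (1, 0) has norm sqrt((1)^2 + (0)^2) = 1, but T(v) = (2, 0) has norm 2 -- not preserved.
(D) T(x,y) = (-x, y): preserves the norm -- it is an orthogonal map (a rotation/reflection), and (-x)^2 + (y)^2 simplifies to x^2 + y^2.

Therefore the answer is (D).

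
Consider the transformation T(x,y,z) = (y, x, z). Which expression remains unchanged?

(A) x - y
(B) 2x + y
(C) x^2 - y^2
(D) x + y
D

Apply T(x,y,z) = (y, x, z) to each option, i.e. replace (x, y, z) by the transformed coordinates.
Substitute the transformed coordinates into each option and compare with the original:
(A) x - y  ->  (y) - (x) = -x + y   [differs from x - y: not invariant]
(B) 2x + y  ->  2(y) + (x) = x + 2y   [differs from 2x + y: not invariant]
(C) x^2 - y^2  ->  (y)^2 - (x)^2 = -x^2 + y^2   [differs from x^2 - y^2: not invariant]
(D) x + y  ->  (y) + (x) = x + y   [equals x + y: invariant]

Only option (D), x + y, is unchanged by the transformation.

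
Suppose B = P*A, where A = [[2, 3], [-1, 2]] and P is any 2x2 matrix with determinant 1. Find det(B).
7

By the multiplicative property of determinants, det(B) = det(P*A) = det(P) * det(A) = det(A),
so the determinant is invariant under multiplication by any determinant-1 matrix; we just need det(A).

det(A) = (2)(2) - (3)(-1) = 4 - (-3) = 7

Therefore det(B) = 1 * 7 = 7.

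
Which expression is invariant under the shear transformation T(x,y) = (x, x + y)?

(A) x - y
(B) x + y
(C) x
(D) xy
C

Under the shear T(x,y) = (x, x + y):
Substitute the transformed coordinates into each option and compare with the original:
(A) x - y  ->  (x) - (x + y) = -y   [differs from x - y: not invariant]
(B) x + y  ->  (x) + (x + y) = 2x + y   [differs from x + y: not invariant]
(C) x  ->  (x) = x   [equals x: invariant]
(D) xy  ->  (x)(x + y) = x^2 + xy   [differs from xy: not invariant]

Only option (C), x, is unchanged by the transformation.
A vertical shear moves points parallel to the y-axis, so the x-coordinate (and any function of x alone) is unchanged.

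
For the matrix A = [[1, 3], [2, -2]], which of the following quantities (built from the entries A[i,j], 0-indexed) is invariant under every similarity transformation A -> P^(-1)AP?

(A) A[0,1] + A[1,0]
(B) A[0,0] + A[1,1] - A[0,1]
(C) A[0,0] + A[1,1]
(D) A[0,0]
C

A[0,0] + A[1,1] is the trace of A. By the cyclic property of the trace, tr(P^(-1)AP) = tr(APP^(-1)) = tr(A), so it is the same for every matrix similar to A.

The other combinations are not similarity invariants. For example, take P = [[1, -1], [0, 1]] (det P = 1), so P^(-1) = [[1, 1], [0, 1]] and
B = P^(-1)AP = [[3, -2], [2, -4]].
Evaluating each option on A and on B:
(A) A[0,1] + A[1,0]: 5 for A, 0 for B -> changes
(B) A[0,0] + A[1,1] - A[0,1]: -4 for A, 1 for B -> changes
(C) A[0,0] + A[1,1]: -1 for A, -1 for B -> unchanged
(D) A[0,0]: 1 for A, 3 for B -> changes

Only (C) A[0,0] + A[1,1] = -1 survives (and it does so for every P, not just this one), so it is the invariant.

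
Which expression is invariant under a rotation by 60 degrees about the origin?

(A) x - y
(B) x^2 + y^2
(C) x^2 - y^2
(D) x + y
B

A rotation by 60 degrees sends (x, y) to (x/2 - sqrt(3)y/2, sqrt(3)x/2 + y/2).
Substitute the transformed coordinates into each option and compare with the original:
(A) x - y  ->  (x/2 - sqrt(3)y/2) - (sqrt(3)x/2 + y/2) = -sqrt(3)x/2 + x/2 - sqrt(3)y/2 - y/2   [differs from x - y: not invariant]
(B) x^2 + y^2  ->  (x/2 - sqrt(3)y/2)^2 + (sqrt(3)x/2 + y/2)^2 = x^2 + y^2   [equals x^2 + y^2: invariant]
(C) x^2 - y^2  ->  (x/2 - sqrt(3)y/2)^2 - (sqrt(3)x/2 + y/2)^2 = -x^2/2 - sqrt(3)xy + y^2/2   [differs from x^2 - y^2: not invariant]
(D) x + y  ->  (x/2 - sqrt(3)y/2) + (sqrt(3)x/2 + y/2) = x/2 + sqrt(3)x/2 - sqrt(3)y/2 + y/2   [differs from x + y: not invariant]

Only option (B), x^2 + y^2, is unchanged by the transformation.
Geometrically, x^2 + y^2 is the squared distance from the origin, which every rotation about the origin preserves.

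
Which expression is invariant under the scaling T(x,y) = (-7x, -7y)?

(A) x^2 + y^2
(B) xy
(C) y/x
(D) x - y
C

Under the uniform scaling T(x,y) = (-7x, -7y):
Substitute the transformed coordinates into each option and compare with the original:
(A) x^2 + y^2  ->  (-7x)^2 + (-7y)^2 = 49x^2 + 49y^2   [differs from x^2 + y^2: not invariant]
(B) xy  ->  (-7x)(-7y) = 49xy   [differs from xy: not invariant]
(C) y/x  ->  (-7y)/(-7x) = y/x   [equals y/x: invariant]
(D) x - y  ->  (-7x) - (-7y) = -7x + 7y   [differs from x - y: not invariant]

Only option (C), y/x, is unchanged by the transformation.
The common factor -7 cancels in a ratio of coordinates, while sums, products and sums of squares pick up factors of -7 or 49.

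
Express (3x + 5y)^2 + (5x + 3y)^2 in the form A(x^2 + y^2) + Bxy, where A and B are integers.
34(x^2 + y^2) + 60xy

Expanding: (3x + 5y)^2 = 9x^2 + 30xy + 25y^2
(5x + 3y)^2 = 25x^2 + 30xy + 9y^2
Sum = (9+25)(x^2+y^2) + 60xy = 34(x^2 + y^2) + 60xy
This is symmetric in x and y.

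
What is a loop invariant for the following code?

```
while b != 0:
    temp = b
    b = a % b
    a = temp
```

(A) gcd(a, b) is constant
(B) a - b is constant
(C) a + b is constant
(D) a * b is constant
A

A loop invariant must hold before the first iteration and be re-established by every execution of the body.

(A) gcd(a, b) is constant: One iteration replaces (a, b) by (b, a mod b). Since a mod b = a - q*b for an integer q, any common divisor of a and b divides b and a mod b, and conversely; hence gcd(b, a mod b) = gcd(a, b). For instance (21, 11) -> (11, 10) keeps gcd = 1. At exit b = 0 and a = gcd of the original inputs.

The other options fail:
(B) a - b is constant: e.g. (a, b) = (21, 11) -> (11, 10): the difference goes from 10 to 1.
(C) a + b is constant: e.g. (a, b) = (21, 11) -> (11, 10): the sum goes from 32 to 21.
(D) a * b is constant: e.g. (a, b) = (21, 11) -> (11, 10): the product goes from 231 to 110.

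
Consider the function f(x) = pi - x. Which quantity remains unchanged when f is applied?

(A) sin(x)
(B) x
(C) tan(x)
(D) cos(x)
A

For f(x) = pi - x:
sin(pi - x) = sin(x), so sine is invariant under this transformation.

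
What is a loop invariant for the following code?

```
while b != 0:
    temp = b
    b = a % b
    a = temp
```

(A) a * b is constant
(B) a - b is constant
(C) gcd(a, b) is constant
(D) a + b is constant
C

A loop invariant must hold before the first iteration and be re-established by every execution of the body.

(C) gcd(a, b) is constant: One iteration replaces (a, b) by (b, a mod b). Since a mod b = a - q*b for an integer q, any common divisor of a and b divides b and a mod b, and conversely; hence gcd(b, a mod b) = gcd(a, b). For instance (20, 7) -> (7, 6) keeps gcd = 1. At exit b = 0 and a = gcd of the original inputs.

The other options fail:
(A) a * b is constant: e.g. (a, b) = (20, 7) -> (7, 6): the product goes from 140 to 42.
(B) a - b is constant: e.g. (a, b) = (20, 7) -> (7, 6): the difference goes from 13 to 1.
(D) a + b is constant: e.g. (a, b) = (20, 7) -> (7, 6): the sum goes from 27 to 13.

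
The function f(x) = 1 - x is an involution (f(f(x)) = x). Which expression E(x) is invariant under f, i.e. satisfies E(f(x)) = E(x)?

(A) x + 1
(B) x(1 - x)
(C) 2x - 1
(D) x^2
B

Replace x by f(x) = 1 - x in each option and simplify. As a quick numerical cross-check, also compare E(3) with E(f(3)) = E(-2).

(A) x + 1  ->  (1 - x) + 1 = 2 - x; check: E(3) = 4 but E(-2) = -1.   [not invariant]
(B) x(1 - x)  ->  (1 - x)(1 - (1 - x)), which simplifies back to x(1 - x); check: E(3) = -6, E(-2) = -6.   [invariant]
(C) 2x - 1  ->  2(1 - x) - 1 = 1 - 2x; check: E(3) = 5 but E(-2) = -5.   [not invariant]
(D) x^2  ->  (1 - x)^2 = (x - 1)^2; check: E(3) = 9 but E(-2) = 4.   [not invariant]

Only (B) is unchanged. E is symmetric under swapping x with f(x) = 1 - x, which is exactly what an involution does.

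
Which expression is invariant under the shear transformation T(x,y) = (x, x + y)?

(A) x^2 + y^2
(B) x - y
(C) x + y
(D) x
D

Under the shear T(x,y) = (x, x + y):
Substitute the transformed coordinates into each option and compare with the original:
(A) x^2 + y^2  ->  (x)^2 + (x + y)^2 = 2x^2 + 2xy + y^2   [differs from x^2 + y^2: not invariant]
(B) x - y  ->  (x) - (x + y) = -y   [differs from x - y: not invariant]
(C) x + y  ->  (x) + (x + y) = 2x + y   [differs from x + y: not invariant]
(D) x  ->  (x) = x   [equals x: invariant]

Only option (D), x, is unchanged by the transformation.
A vertical shear moves points parallel to the y-axis, so the x-coordinate (and any function of x alone) is unchanged.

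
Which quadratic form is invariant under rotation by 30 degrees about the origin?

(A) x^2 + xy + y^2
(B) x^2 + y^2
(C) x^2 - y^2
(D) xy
B

Rotation by 30 degrees sends (x, y) to (sqrt(3)x/2 - y/2, x/2 + sqrt(3)y/2).
Substitute the transformed coordinates into each option and compare with the original:
(A) x^2 + xy + y^2  ->  (sqrt(3)x/2 - y/2)^2 + (sqrt(3)x/2 - y/2)(x/2 + sqrt(3)y/2) + (x/2 + sqrt(3)y/2)^2 = sqrt(3)x^2/4 + x^2 + xy/2 - sqrt(3)y^2/4 + y^2   [differs from x^2 + xy + y^2: not invariant]
(B) x^2 + y^2  ->  (sqrt(3)x/2 - y/2)^2 + (x/2 + sqrt(3)y/2)^2 = x^2 + y^2   [equals x^2 + y^2: invariant]
(C) x^2 - y^2  ->  (sqrt(3)x/2 - y/2)^2 - (x/2 + sqrt(3)y/2)^2 = x^2/2 - sqrt(3)xy - y^2/2   [differs from x^2 - y^2: not invariant]
(D) xy  ->  (sqrt(3)x/2 - y/2)(x/2 + sqrt(3)y/2) = sqrt(3)x^2/4 + xy/2 - sqrt(3)y^2/4   [differs from xy: not invariant]

Only option (B), x^2 + y^2, is unchanged by the transformation.
x^2 + y^2 is the squared distance from the origin, which rotations preserve.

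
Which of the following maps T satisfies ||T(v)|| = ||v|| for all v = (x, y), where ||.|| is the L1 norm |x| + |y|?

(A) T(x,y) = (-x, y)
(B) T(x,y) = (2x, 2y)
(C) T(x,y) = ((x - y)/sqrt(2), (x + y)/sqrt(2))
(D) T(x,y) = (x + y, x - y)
A

A transformation preserves a norm if ||T(v)|| = ||v|| for every v; a single vector where the norm changes rules an option out.

(A) T(x,y) = (-x, y): preserves the norm -- it only permutes the coordinates and/or flips signs, which leaves |x| + |y| unchanged.
(B) T(x,y) = (2x, 2y): v = (1, 0) has norm |1| + |0| = 1, but T(v) = (2, 0) has norm 2 -- not preserved.
(C) T(x,y) = ((x - y)/sqrt(2), (x + y)/sqrt(2)): v = (1, 0) has norm |1| + |0| = 1, but T(v) = (sqrt(2)/2, sqrt(2)/2) has norm sqrt(2) -- not preserved.
(D) T(x,y) = (x + y, x - y): v = (1, 0) has norm |1| + |0| = 1, but T(v) = (1, 1) has norm 2 -- not preserved.

Therefore the answer is (A).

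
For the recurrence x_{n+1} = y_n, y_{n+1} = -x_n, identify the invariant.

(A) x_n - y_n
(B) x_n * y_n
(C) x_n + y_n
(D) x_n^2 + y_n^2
D

For the recurrence x_{n+1} = y_n, y_{n+1} = -x_n:

x_{n+1}^2 + y_{n+1}^2 = y_n^2 + (-x_n)^2 = x_n^2 + y_n^2
The sum of squares is conserved (like energy in a harmonic oscillator).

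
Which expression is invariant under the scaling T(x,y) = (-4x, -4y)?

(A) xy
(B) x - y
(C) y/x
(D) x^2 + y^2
C

Under the uniform scaling T(x,y) = (-4x, -4y):
Substitute the transformed coordinates into each option and compare with the original:
(A) xy  ->  (-4x)(-4y) = 16xy   [differs from xy: not invariant]
(B) x - y  ->  (-4x) - (-4y) = -4x + 4y   [differs from x - y: not invariant]
(C) y/x  ->  (-4y)/(-4x) = y/x   [equals y/x: invariant]
(D) x^2 + y^2  ->  (-4x)^2 + (-4y)^2 = 16x^2 + 16y^2   [differs from x^2 + y^2: not invariant]

Only option (C), y/x, is unchanged by the transformation.
The common factor -4 cancels in a ratio of coordinates, while sums, products and sums of squares pick up factors of -4 or 16.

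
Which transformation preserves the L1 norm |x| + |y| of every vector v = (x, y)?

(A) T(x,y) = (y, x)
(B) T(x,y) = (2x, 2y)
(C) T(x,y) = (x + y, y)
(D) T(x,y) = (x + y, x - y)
A

A transformation preserves a norm if ||T(v)|| = ||v|| for every v; a single vector where the norm changes rules an option out.

(A) T(x,y) = (y, x): preserves the norm -- it only permutes the coordinates and/or flips signs, which leaves |x| + |y| unchanged.
(B) T(x,y) = (2x, 2y): v = (1, 0) has norm |1| + |0| = 1, but T(v) = (2, 0) has norm 2 -- not preserved.
(C) T(x,y) = (x + y, y): v = (0, 1) has norm |0| + |1| = 1, but T(v) = (1, 1) has norm 2 -- not preserved.
(D) T(x,y) = (x + y, x - y): v = (1, 0) has norm |1| + |0| = 1, but T(v) = (1, 1) has norm 2 -- not preserved.

Therefore the answer is (A).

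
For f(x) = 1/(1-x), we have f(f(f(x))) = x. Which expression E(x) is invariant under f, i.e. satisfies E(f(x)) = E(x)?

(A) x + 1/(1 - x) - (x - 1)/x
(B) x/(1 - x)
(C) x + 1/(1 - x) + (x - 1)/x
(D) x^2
C

Replace x by f(x) = 1/(1 - x) in each option and simplify. As a quick numerical cross-check, also compare E(3) with E(f(3)) = E(-1/2).

(A) x + 1/(1 - x) - (x - 1)/x  ->  (1/(1 - x)) + 1/(1 - (1/(1 - x))) - ((1/(1 - x)) - 1)/(1/(1 - x)) = (x^2(1 - x) - x + (x - 1)^2)/(x(x - 1)); check: E(3) = 11/6 but E(-1/2) = -17/6.   [not invariant]
(B) x/(1 - x)  ->  (1/(1 - x))/(1 - (1/(1 - x))) = -1/x; check: E(3) = -3/2 but E(-1/2) = -1/3.   [not invariant]
(C) x + 1/(1 - x) + (x - 1)/x  ->  (1/(1 - x)) + 1/(1 - (1/(1 - x))) + ((1/(1 - x)) - 1)/(1/(1 - x)), which simplifies back to x + 1/(1 - x) + (x - 1)/x; check: E(3) = 19/6, E(-1/2) = 19/6.   [invariant]
(D) x^2  ->  (1/(1 - x))^2 = (x - 1)^(-2); check: E(3) = 9 but E(-1/2) = 1/4.   [not invariant]

Only (C) is unchanged. Indeed f(f(x)) = 1/(1 - 1/(1-x)) = (1-x)/(-x) = (x-1)/x, so E(x) = x + f(x) + f(f(x)) is the sum over the whole 3-cycle; applying f just permutes the three terms cyclically (x -> f(x) -> f(f(x)) -> x), leaving the sum unchanged.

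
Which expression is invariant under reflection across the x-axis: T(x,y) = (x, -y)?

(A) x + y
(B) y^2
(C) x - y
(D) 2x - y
B

The map is reflection across the x-axis: T(x,y) = (x, -y).
Substitute the transformed coordinates into each option and compare with the original:
(A) x + y  ->  (x) + (-y) = x - y   [differs from x + y: not invariant]
(B) y^2  ->  (-y)^2 = y^2   [equals y^2: invariant]
(C) x - y  ->  (x) - (-y) = x + y   [differs from x - y: not invariant]
(D) 2x - y  ->  2(x) - (-y) = 2x + y   [differs from 2x - y: not invariant]

Only option (B), y^2, is unchanged by the transformation.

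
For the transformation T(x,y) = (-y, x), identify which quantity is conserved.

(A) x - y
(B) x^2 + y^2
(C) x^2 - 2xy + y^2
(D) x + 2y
B

An expression E(x,y) is invariant under T if E(T(x,y)) = E(x,y). Here T(x,y) = (-y, x).
Substitute the transformed coordinates into each option and compare with the original:
(A) x - y  ->  (-y) - (x) = -x - y   [differs from x - y: not invariant]
(B) x^2 + y^2  ->  (-y)^2 + (x)^2 = x^2 + y^2   [equals x^2 + y^2: invariant]
(C) x^2 - 2xy + y^2  ->  (-y)^2 - 2(-y)(x) + (x)^2 = x^2 + 2xy + y^2   [differs from x^2 - 2xy + y^2: not invariant]
(D) x + 2y  ->  (-y) + 2(x) = 2x - y   [differs from x + 2y: not invariant]

Only option (B), x^2 + y^2, is unchanged by the transformation.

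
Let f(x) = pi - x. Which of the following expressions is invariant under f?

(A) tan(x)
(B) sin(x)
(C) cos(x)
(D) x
B

For f(x) = pi - x:
sin(pi - x) = sin(x), so sine is invariant under this transformation.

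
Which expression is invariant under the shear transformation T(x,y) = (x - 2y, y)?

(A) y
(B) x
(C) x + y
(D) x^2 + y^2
A

Under the shear T(x,y) = (x - 2y, y):
Substitute the transformed coordinates into each option and compare with the original:
(A) y  ->  (y) = y   [equals y: invariant]
(B) x  ->  (x - 2y) = x - 2y   [differs from x: not invariant]
(C) x + y  ->  (x - 2y) + (y) = x - y   [differs from x + y: not invariant]
(D) x^2 + y^2  ->  (x - 2y)^2 + (y)^2 = x^2 - 4xy + 5y^2   [differs from x^2 + y^2: not invariant]

Only option (A), y, is unchanged by the transformation.
A horizontal shear moves points parallel to the x-axis, so the y-coordinate (and any function of y alone) is unchanged.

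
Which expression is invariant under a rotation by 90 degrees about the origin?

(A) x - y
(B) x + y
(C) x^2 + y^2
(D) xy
C

A rotation by 90 degrees sends (x, y) to (-y, x).
Substitute the transformed coordinates into each option and compare with the original:
(A) x - y  ->  (-y) - (x) = -x - y   [differs from x - y: not invariant]
(B) x + y  ->  (-y) + (x) = x - y   [differs from x + y: not invariant]
(C) x^2 + y^2  ->  (-y)^2 + (x)^2 = x^2 + y^2   [equals x^2 + y^2: invariant]
(D) xy  ->  (-y)(x) = -xy   [differs from xy: not invariant]

Only option (C), x^2 + y^2, is unchanged by the transformation.
Geometrically, x^2 + y^2 is the squared distance from the origin, which every rotation about the origin preserves.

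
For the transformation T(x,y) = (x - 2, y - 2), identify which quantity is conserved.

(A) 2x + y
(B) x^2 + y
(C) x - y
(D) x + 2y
C

An expression E(x,y) is invariant under T if E(T(x,y)) = E(x,y). Here T(x,y) = (x - 2, y - 2).
Substitute the transformed coordinates into each option and compare with the original:
(A) 2x + y  ->  2(x - 2) + (y - 2) = 2x + y - 6   [differs from 2x + y: not invariant]
(B) x^2 + y  ->  (x - 2)^2 + (y - 2) = x^2 - 4x + y + 2   [differs from x^2 + y: not invariant]
(C) x - y  ->  (x - 2) - (y - 2) = x - y   [equals x - y: invariant]
(D) x + 2y  ->  (x - 2) + 2(y - 2) = x + 2y - 6   [differs from x + 2y: not invariant]

Only option (C), x - y, is unchanged by the transformation.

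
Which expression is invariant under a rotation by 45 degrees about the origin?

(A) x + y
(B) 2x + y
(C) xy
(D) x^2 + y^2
D

A rotation by 45 degrees sends (x, y) to (sqrt(2)x/2 - sqrt(2)y/2, sqrt(2)x/2 + sqrt(2)y/2).
Substitute the transformed coordinates into each option and compare with the original:
(A) x + y  ->  (sqrt(2)x/2 - sqrt(2)y/2) + (sqrt(2)x/2 + sqrt(2)y/2) = sqrt(2)x   [differs from x + y: not invariant]
(B) 2x + y  ->  2(sqrt(2)x/2 - sqrt(2)y/2) + (sqrt(2)x/2 + sqrt(2)y/2) = 3sqrt(2)x/2 - sqrt(2)y/2   [differs from 2x + y: not invariant]
(C) xy  ->  (sqrt(2)x/2 - sqrt(2)y/2)(sqrt(2)x/2 + sqrt(2)y/2) = x^2/2 - y^2/2   [differs from xy: not invariant]
(D) x^2 + y^2  ->  (sqrt(2)x/2 - sqrt(2)y/2)^2 + (sqrt(2)x/2 + sqrt(2)y/2)^2 = x^2 + y^2   [equals x^2 + y^2: invariant]

Only option (D), x^2 + y^2, is unchanged by the transformation.
Geometrically, x^2 + y^2 is the squared distance from the origin, which every rotation about the origin preserves.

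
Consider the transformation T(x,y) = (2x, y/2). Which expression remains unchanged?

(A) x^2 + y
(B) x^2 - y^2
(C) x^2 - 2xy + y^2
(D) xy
D

An expression E(x,y) is invariant under T if E(T(x,y)) = E(x,y). Here T(x,y) = (2x, y/2).
Substitute the transformed coordinates into each option and compare with the original:
(A) x^2 + y  ->  (2x)^2 + (y/2) = 4x^2 + y/2   [differs from x^2 + y: not invariant]
(B) x^2 - y^2  ->  (2x)^2 - (y/2)^2 = 4x^2 - y^2/4   [differs from x^2 - y^2: not invariant]
(C) x^2 - 2xy + y^2  ->  (2x)^2 - 2(2x)(y/2) + (y/2)^2 = 4x^2 - 2xy + y^2/4   [differs from x^2 - 2xy + y^2: not invariant]
(D) xy  ->  (2x)(y/2) = xy   [equals xy: invariant]

Only option (D), xy, is unchanged by the transformation.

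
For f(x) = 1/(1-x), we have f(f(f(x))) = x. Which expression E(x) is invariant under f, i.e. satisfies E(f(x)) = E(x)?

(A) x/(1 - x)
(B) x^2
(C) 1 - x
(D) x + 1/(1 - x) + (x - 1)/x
D

Replace x by f(x) = 1/(1 - x) in each option and simplify. As a quick numerical cross-check, also compare E(4) with E(f(4)) = E(-1/3).

(A) x/(1 - x)  ->  (1/(1 - x))/(1 - (1/(1 - x))) = -1/x; check: E(4) = -4/3 but E(-1/3) = -1/4.   [not invariant]
(B) x^2  ->  (1/(1 - x))^2 = (x - 1)^(-2); check: E(4) = 16 but E(-1/3) = 1/9.   [not invariant]
(C) 1 - x  ->  1 - (1/(1 - x)) = x/(x - 1); check: E(4) = -3 but E(-1/3) = 4/3.   [not invariant]
(D) x + 1/(1 - x) + (x - 1)/x  ->  (1/(1 - x)) + 1/(1 - (1/(1 - x))) + ((1/(1 - x)) - 1)/(1/(1 - x)), which simplifies back to x + 1/(1 - x) + (x - 1)/x; check: E(4) = 53/12, E(-1/3) = 53/12.   [invariant]

Only (D) is unchanged. Indeed f(f(x)) = 1/(1 - 1/(1-x)) = (1-x)/(-x) = (x-1)/x, so E(x) = x + f(x) + f(f(x)) is the sum over the whole 3-cycle; applying f just permutes the three terms cyclically (x -> f(x) -> f(f(x)) -> x), leaving the sum unchanged.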